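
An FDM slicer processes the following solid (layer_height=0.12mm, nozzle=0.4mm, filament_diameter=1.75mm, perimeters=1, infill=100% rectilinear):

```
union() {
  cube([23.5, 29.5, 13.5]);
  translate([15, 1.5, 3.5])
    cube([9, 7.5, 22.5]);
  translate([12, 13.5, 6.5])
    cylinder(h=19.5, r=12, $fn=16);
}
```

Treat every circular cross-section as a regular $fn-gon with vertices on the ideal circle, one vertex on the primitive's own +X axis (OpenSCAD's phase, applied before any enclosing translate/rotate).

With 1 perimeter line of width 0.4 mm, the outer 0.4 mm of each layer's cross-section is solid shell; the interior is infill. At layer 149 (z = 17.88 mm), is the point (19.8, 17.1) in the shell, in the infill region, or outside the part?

infill

At z = 17.88 mm: the cube is absent (z outside [0, 13.5]); the cube at (15, 1.5) (footprint 9×7.5) is included at this height; the r=12 cylinder at (12, 13.5) gives a regular 16-gon of circumradius 12 (constant along its height); Combining (union): the regions partially overlap (shared area 36.62 mm²), so overlapping operands fuse into one piece — 1 connected region. Overall, the cross-section is a single solid region. The nearest boundary edge runs (20.49, 21.99)→(23.09, 18.09); distance from the point to it = 3.28 mm. The point is inside the cross-section and 3.28 mm from the nearest boundary — more than the 0.4 mm shell width (1 × 0.4), so it's in the infill interior.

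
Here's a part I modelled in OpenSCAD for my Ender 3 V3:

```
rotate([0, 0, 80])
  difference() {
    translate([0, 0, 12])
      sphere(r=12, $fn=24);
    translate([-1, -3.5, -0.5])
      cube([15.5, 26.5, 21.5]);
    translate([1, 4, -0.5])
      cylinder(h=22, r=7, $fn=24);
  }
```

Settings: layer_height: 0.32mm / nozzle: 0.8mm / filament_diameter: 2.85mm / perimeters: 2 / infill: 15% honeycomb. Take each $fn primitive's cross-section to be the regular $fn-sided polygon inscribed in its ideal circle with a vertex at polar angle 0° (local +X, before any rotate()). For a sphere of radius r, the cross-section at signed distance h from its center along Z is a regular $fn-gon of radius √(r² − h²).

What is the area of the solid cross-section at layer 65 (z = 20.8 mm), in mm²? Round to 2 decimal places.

76.14 mm²

At z = 20.8 mm: the sphere: section is a regular 24-gon, circumradius = √(r²−h²) = √(12²−8.8²) = 8.158 (area = (24/2)·8.158²·sin(360°/24) = 206.72 mm²); the cube at (-1, -3.5) is present — its section is the full 15.5×26.5 rectangle (area 410.75 mm²); the r=7 cylinder at (1, 4) gives a regular 24-gon of circumradius 7 (constant along its height) (area = (24/2)·7.000²·sin(360°/24) = 152.19 mm²); Taking the first minus the rest: starting from the r=12 sphere (206.72 mm²), the 15.5×26.5 cube at (-1, -3.5) partially overlaps it — only the 90.75 mm² overlap (of its 410.75 mm²) is removed, clipping the outline; the r=7 cylinder at (1, 4) partially overlaps it — only the 39.83 mm² overlap (of its 152.19 mm²) is removed, clipping the outline — area = 76.14 mm²; (whole slice rotated 80° about Z — lengths, areas and connectivity unchanged). Overall, the cross-section is a single solid region. Net area = 76.14 mm².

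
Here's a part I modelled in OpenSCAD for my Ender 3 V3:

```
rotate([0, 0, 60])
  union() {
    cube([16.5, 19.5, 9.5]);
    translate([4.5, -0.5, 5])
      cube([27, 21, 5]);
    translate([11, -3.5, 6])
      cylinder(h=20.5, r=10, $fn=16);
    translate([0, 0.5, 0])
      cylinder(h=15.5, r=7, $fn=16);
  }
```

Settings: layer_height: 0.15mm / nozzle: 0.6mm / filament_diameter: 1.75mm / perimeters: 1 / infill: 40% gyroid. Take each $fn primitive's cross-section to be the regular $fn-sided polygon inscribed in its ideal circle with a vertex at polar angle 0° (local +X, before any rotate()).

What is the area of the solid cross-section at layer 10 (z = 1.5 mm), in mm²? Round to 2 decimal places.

At z = 1.5 mm: the 16.5×19.5 cube contributes its full rectangle (area 321.75 mm²); the cube at (4.5, -0.5) does not reach this height (z outside [5, 10]); the cylinder at (11, -3.5) is not intersected at this z (z outside [6, 26.5]); the r=7 cylinder at (0, 0.5) gives a regular 16-gon of circumradius 7 (constant along its height) (area = (16/2)·7.000²·sin(360°/16) = 150.01 mm²); Taking the union: the regions partially overlap — summed areas 471.76 mm² minus the doubly-counted overlap 40.98 mm² gives 430.78 mm² — area = 430.78 mm²; (whole slice rotated 60° about Z — lengths, areas and connectivity unchanged). Overall, the cross-section is a single solid region. Net area = 430.78 mm².

430.78 mm²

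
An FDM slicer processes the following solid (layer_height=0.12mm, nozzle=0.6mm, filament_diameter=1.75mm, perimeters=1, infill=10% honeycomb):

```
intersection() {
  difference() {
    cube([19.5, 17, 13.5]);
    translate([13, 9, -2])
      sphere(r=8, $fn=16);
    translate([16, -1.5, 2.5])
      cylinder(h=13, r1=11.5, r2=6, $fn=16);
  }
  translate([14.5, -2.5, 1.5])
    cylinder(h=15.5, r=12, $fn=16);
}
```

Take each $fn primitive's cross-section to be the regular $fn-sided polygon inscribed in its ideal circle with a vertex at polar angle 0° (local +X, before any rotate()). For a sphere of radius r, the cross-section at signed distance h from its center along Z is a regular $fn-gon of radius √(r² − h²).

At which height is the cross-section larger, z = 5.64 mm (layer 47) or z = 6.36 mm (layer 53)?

layer 53 (z = 6.36 mm)

Layer 47 (z = 5.64): the cube is present — its section is the full 19.5×17 rectangle (area 331.50 mm²); the r=8 sphere at (13, 9) contributes a regular 16-gon of circumradius √(8²−7.64²) = 2.373 (area = (16/2)·2.373²·sin(360°/16) = 17.24 mm²); the cone at (16, -1.5) (r1=11.5→r2=6) has section circumradius 10.172 here — a regular 16-gon (area = (16/2)·10.172²·sin(360°/16) = 316.74 mm²); Subtracting the remaining from the first: starting from the 19.5×17 cube (331.50 mm²), the r=8 sphere at (13, 9) lies wholly inside it (removes its full 17.24 mm² and its 14.81 mm outline becomes a hole wall); the cone at (16, -1.5) partially overlaps it — only the 89.00 mm² overlap (of its 316.74 mm²) is removed, clipping the outline — area = 225.26 mm²; the cylinder at (14.5, -2.5): section is a regular 16-gon, circumradius r=12 (area = (16/2)·12.000²·sin(360°/16) = 440.85 mm²); After intersecting: the r=12 cylinder at (14.5, -2.5) partially overlaps the result so far; clipping to the common part keeps 27.39 mm² — area = 27.39 mm². So its area = 27.39 mm². Layer 53 (z = 6.36): the 19.5×17 cube contributes its full rectangle (area 331.50 mm²); the sphere at (13, 9) does not reach this height (|z−center|=8.360 > r=8); the cone at (16, -1.5) contributes a regular 16-gon of circumradius 9.867 (interpolated between r1=11.5 and r2=6 at t=0.297) (area = (16/2)·9.867²·sin(360°/16) = 298.05 mm²); After the difference (first − rest): starting from the 19.5×17 cube (331.50 mm²), the cone at (16, -1.5) partially overlaps it — only the 88.00 mm² overlap (of its 298.05 mm²) is removed, clipping the outline — area = 243.50 mm²; the r=12 cylinder at (14.5, -2.5) contributes a regular 16-gon of circumradius 12 (area = (16/2)·12.000²·sin(360°/16) = 440.85 mm²); Keeping only the common overlap: the r=12 cylinder at (14.5, -2.5) partially overlaps that combined region; clipping to the common part keeps 37.81 mm² — area = 37.81 mm². So its area = 37.81 mm². Layer 53 is larger (37.81 vs 27.39 mm²).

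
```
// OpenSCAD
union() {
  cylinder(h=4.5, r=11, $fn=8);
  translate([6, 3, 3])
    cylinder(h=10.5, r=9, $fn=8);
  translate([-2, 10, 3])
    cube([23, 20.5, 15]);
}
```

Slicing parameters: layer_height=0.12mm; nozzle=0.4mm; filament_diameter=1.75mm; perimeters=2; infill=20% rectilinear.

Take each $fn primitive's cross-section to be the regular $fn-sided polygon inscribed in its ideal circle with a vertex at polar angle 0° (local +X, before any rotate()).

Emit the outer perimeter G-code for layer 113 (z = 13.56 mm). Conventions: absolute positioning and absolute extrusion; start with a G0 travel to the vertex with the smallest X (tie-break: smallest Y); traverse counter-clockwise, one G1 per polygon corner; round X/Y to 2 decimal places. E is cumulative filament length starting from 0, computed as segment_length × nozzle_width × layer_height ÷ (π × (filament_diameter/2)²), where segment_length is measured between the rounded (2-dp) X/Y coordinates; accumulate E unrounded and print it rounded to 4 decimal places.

At z = 13.56 mm: the cylinder does not reach this height (z outside [0, 4.5]); the cylinder at (6, 3) is not intersected at this z (z outside [3, 13.5]); the cube at (-2, 10) (footprint 23×20.5) is included at this height; Merging all regions: only the 23×20.5 cube at (-2, 10) is present, so the union is just that shape — 1 connected region. The outline is a single polygon with 4 vertices. Extrusion per mm of travel: 0.4 × 0.12 / (π × 0.875²) = 0.019956. Accumulating E over each segment gives final E = 1.7362.

G0 X-2.00 Y10.00 Z13.56
G1 X21.00 Y10.00 E0.4590
G1 X21.00 Y30.50 E0.8681
G1 X-2.00 Y30.50 E1.3271
G1 X-2.00 Y10.00 E1.7362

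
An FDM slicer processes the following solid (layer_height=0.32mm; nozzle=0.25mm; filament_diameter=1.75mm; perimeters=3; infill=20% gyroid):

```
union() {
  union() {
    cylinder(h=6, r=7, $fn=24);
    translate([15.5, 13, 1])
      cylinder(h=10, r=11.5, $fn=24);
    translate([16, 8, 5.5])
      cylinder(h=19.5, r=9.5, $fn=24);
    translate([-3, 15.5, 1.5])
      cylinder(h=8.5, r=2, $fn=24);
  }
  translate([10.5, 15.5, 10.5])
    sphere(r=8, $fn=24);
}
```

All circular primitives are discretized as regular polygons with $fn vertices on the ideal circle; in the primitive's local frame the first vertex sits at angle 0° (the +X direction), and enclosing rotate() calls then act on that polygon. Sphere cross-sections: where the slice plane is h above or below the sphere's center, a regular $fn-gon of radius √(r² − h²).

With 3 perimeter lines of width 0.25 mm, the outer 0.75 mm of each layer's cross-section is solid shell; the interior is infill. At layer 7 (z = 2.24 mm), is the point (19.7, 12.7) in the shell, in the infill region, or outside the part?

infill

At z = 2.24 mm: the r=7 cylinder gives a regular 24-gon of circumradius 7 (constant along its height); the r=11.5 cylinder at (15.5, 13) gives a regular 24-gon of circumradius 11.5 (constant along its height); the cylinder at (16, 8) is absent (z outside [5.5, 25]); the r=2 cylinder at (-3, 15.5) contributes a regular 24-gon of circumradius 2; Merging all regions: the 3 present regions are separate (no shared area or edge), so areas and boundary lengths simply add and each stays a separate island — 3 connected regions; the sphere at (10.5, 15.5) is not intersected at this z (|z−center|=8.260 > r=8); Merging all regions: only the result so far is present, so the union is just that shape — 3 connected regions. Overall, the cross-section has 3 separate islands. The nearest boundary edge runs (27.00, 13.00)→(26.61, 10.02); distance from the point to it = 7.20 mm. (Shell/infill is judged within the island containing the point — the largest one.) The point is inside the cross-section and 7.20 mm from the nearest boundary — more than the 0.75 mm shell width (3 × 0.25), so it's in the infill interior.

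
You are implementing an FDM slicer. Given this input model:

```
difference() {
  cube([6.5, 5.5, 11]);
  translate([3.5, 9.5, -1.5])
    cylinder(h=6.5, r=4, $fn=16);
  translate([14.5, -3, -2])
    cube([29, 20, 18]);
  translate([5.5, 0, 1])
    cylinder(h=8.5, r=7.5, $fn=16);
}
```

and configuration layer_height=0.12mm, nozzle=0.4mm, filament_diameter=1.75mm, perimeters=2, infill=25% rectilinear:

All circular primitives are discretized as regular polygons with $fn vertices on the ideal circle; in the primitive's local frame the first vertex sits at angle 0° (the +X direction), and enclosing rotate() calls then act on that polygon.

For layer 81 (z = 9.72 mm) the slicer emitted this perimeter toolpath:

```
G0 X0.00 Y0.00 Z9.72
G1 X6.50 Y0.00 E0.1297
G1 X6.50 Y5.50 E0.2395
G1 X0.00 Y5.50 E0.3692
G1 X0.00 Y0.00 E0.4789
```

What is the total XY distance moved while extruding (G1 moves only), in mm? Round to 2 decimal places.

Sum the Euclidean lengths of each G1 segment: total = 24.00 mm.

24.00 mm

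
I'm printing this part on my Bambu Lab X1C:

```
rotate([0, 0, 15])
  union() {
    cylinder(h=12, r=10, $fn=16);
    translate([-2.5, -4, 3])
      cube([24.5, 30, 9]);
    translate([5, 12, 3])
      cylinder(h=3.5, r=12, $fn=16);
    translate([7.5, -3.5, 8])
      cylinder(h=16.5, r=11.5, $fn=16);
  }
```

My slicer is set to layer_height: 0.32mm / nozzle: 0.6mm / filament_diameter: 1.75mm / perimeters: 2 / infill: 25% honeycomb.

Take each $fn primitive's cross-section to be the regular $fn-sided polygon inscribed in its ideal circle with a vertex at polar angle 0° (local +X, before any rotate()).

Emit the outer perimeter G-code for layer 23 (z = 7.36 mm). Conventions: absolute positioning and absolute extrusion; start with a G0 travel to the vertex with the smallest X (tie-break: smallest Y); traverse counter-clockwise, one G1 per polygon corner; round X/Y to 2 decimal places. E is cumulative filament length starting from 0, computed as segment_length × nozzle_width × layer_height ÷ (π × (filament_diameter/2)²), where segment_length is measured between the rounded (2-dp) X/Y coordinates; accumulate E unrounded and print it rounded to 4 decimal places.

At z = 7.36 mm: the r=10 cylinder gives a regular 16-gon of circumradius 10 (constant along its height); the cube at (-2.5, -4) (footprint 24.5×30) is included at this height; the cylinder at (5, 12) is not intersected at this z (z outside [3, 6.5]); the cylinder at (7.5, -3.5) is absent (z outside [8, 24.5]); Combining (union): the regions partially overlap (shared area 149.32 mm²), so overlapping operands fuse into one piece — 1 connected region; (rotated 15° about Z; rotation is an isometry so areas/perimeters/island counts are preserved). The outline is a single polygon with 15 vertices. Extrusion per mm of travel: 0.6 × 0.32 / (π × 0.875²) = 0.079824. Accumulating E over each segment gives final E = 9.9017.

G0 X-9.91 Y1.31 Z7.36
G1 X-9.66 Y-2.59 E0.3120
G1 X-7.93 Y-6.09 E0.6236
G1 X-5.00 Y-8.66 E0.9347
G1 X-1.31 Y-9.91 E1.2457
G1 X2.59 Y-9.66 E1.5577
G1 X6.09 Y-7.93 E1.8693
G1 X8.66 Y-5.00 E2.1804
G1 X9.85 Y-1.50 E2.4755
G1 X22.29 Y1.83 E3.5035
G1 X14.52 Y30.81 E5.8985
G1 X-9.14 Y24.47 E7.8538
G1 X-4.87 Y8.53 E9.1710
G1 X-6.09 Y7.93 E9.2796
G1 X-8.66 Y5.00 E9.5907
G1 X-9.91 Y1.31 E9.9017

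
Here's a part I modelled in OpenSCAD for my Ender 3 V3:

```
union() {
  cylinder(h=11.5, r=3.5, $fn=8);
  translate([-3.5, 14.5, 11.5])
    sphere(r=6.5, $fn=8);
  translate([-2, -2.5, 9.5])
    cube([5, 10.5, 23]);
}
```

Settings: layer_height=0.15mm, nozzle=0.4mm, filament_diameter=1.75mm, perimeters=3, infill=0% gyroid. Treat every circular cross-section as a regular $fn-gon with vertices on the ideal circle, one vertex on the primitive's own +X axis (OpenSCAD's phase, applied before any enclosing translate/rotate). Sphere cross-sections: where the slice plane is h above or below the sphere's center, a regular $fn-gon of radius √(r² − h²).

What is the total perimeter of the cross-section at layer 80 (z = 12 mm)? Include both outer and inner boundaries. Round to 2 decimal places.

70.68 mm

At z = 12 mm: the cylinder is absent (z outside [0, 11.5]); the r=6.5 sphere at (-3.5, 14.5) contributes a regular 8-gon of circumradius √(6.5²−0.5²) = 6.481 (perimeter = 2·8·6.481·sin(180°/8) = 39.68 mm); the cube at (-2, -2.5) (footprint 5×10.5) is included at this height (perimeter 31.00 mm); Taking the union: the 2 present regions are separate (no shared area or edge), so areas and boundary lengths simply add and each stays a separate island — boundary = 70.68 mm. Overall, the cross-section has 2 separate islands. Total boundary length (outer) = 70.68 mm.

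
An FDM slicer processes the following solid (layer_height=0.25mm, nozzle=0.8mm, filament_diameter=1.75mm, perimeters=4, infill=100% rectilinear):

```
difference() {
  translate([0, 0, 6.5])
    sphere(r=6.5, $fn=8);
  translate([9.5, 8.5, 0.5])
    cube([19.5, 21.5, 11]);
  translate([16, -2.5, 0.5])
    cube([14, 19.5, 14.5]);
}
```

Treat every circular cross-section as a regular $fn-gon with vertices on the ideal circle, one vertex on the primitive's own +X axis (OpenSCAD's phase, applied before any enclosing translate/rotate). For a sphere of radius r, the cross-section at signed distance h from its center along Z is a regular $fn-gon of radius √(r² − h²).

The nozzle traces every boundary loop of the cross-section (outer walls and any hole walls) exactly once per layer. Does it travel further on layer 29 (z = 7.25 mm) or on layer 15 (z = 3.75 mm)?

layer 29 (z = 7.25 mm)

Layer 29 (z = 7.25): the sphere: section is a regular 8-gon, circumradius = √(r²−h²) = √(6.5²−0.75²) = 6.457 (perimeter = 2·8·6.457·sin(180°/8) = 39.53 mm); the cube at (9.5, 8.5) (footprint 19.5×21.5) is included at this height (perimeter 82.00 mm); the 14×19.5 cube at (16, -2.5) contributes its full rectangle (perimeter 67.00 mm); Taking the first minus the rest: starting from the r=6.5 sphere, the 19.5×21.5 cube at (9.5, 8.5) misses the remaining region (no effect); the 14×19.5 cube at (16, -2.5) misses the remaining region (no effect) — boundary = 39.53 mm. So its perimeter = 39.53 mm. Layer 15 (z = 3.75): the r=6.5 sphere contributes a regular 8-gon of circumradius √(6.5²−2.75²) = 5.890 (perimeter = 2·8·5.890·sin(180°/8) = 36.06 mm); the 19.5×21.5 cube at (9.5, 8.5) contributes its full rectangle (perimeter 82.00 mm); the 14×19.5 cube at (16, -2.5) contributes its full rectangle (perimeter 67.00 mm); Taking the first minus the rest: starting from the r=6.5 sphere, the 19.5×21.5 cube at (9.5, 8.5) misses the remaining region (no effect); the 14×19.5 cube at (16, -2.5) misses the remaining region (no effect) — boundary = 36.06 mm. So its perimeter = 36.06 mm. Layer 29 is larger (39.53 vs 36.06 mm).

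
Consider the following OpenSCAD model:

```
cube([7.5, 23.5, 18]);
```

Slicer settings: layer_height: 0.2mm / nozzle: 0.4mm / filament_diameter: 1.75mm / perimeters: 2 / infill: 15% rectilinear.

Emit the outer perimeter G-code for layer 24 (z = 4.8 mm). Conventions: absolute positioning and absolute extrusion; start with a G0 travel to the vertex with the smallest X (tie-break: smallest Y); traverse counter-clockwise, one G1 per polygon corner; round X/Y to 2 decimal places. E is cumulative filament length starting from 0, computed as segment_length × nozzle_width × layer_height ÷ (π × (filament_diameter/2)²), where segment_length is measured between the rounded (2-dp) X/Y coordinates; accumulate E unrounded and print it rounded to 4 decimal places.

At z = 4.8 mm: the 7.5×23.5 cube contributes its full rectangle. The outline is a single polygon with 4 vertices. Extrusion per mm of travel: 0.4 × 0.2 / (π × 0.875²) = 0.033260. Accumulating E over each segment gives final E = 2.0621.

G0 X0.00 Y0.00 Z4.80
G1 X7.50 Y0.00 E0.2495
G1 X7.50 Y23.50 E1.0311
G1 X0.00 Y23.50 E1.2805
G1 X0.00 Y0.00 E2.0621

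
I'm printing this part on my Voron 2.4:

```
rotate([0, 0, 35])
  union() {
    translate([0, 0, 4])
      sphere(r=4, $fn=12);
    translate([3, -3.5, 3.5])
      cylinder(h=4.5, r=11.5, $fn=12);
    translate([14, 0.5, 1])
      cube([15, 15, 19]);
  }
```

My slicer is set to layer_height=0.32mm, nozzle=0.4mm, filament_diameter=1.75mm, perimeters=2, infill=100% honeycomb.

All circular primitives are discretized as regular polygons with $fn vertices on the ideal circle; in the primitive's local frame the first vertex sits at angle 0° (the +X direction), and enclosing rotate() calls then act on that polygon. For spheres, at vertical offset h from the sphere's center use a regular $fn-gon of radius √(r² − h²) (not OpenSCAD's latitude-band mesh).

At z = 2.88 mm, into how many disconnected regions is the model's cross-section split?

2

At z = 2.88 mm: the r=4 sphere contributes a regular 12-gon of circumradius √(4²−1.12²) = 3.840; the cylinder at (3, -3.5) does not reach this height (z outside [3.5, 8]); the 15×15 cube at (14, 0.5) contributes its full rectangle; Combining (union): the 2 present regions are separate (no shared area or edge), so areas and boundary lengths simply add and each stays a separate island — 2 connected regions; (rotated 35° about Z; rotation is an isometry so areas/perimeters/island counts are preserved). The result has 2 disconnected regions.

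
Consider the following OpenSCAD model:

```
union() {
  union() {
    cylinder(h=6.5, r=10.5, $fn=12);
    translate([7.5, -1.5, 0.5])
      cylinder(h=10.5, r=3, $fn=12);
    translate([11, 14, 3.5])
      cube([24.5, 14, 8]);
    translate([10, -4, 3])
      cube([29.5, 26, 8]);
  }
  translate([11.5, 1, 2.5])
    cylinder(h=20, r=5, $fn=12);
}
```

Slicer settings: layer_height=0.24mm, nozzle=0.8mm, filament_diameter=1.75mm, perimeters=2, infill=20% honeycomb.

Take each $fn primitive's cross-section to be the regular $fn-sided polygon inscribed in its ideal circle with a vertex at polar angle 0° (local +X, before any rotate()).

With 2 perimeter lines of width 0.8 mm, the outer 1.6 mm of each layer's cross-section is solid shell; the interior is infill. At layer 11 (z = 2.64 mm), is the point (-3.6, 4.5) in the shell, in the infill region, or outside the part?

At z = 2.64 mm: the r=10.5 cylinder gives a regular 12-gon of circumradius 10.5 (constant along its height); the cylinder at (7.5, -1.5): section is a regular 12-gon, circumradius r=3; the cube at (11, 14) does not reach this height (z outside [3.5, 11.5]); the cube at (10, -4) does not reach this height (z outside [3, 11]); Combining (union): the regions partially overlap (shared area 26.14 mm²), so overlapping operands fuse into one piece — 1 connected region; the r=5 cylinder at (11.5, 1) contributes a regular 12-gon of circumradius 5; Taking the union: the regions partially overlap (shared area 22.78 mm²), so overlapping operands fuse into one piece — 1 connected region. Overall, the cross-section is a single solid region. The nearest boundary edge runs (-9.09, 5.25)→(-5.25, 9.09); distance from the point to it = 4.41 mm. The point is inside the cross-section and 4.41 mm from the nearest boundary — more than the 1.6 mm shell width (2 × 0.8), so it's in the infill interior.

infill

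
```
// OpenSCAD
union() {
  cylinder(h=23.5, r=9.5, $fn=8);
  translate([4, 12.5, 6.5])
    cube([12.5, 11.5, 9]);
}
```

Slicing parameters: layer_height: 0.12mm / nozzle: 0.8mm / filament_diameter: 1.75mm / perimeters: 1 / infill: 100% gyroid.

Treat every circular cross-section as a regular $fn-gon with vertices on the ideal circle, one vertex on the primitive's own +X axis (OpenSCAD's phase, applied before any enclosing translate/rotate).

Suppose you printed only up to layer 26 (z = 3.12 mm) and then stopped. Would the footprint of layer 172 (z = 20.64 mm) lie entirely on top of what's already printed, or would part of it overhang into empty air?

entirely on top

Compare the two slices. At z = 3.12: the cylinder: section is a regular 8-gon, circumradius r=9.5 (area = (8/2)·9.500²·sin(360°/8) = 255.27 mm²); the cube at (4, 12.5) is not intersected at this z (z outside [6.5, 15.5]); Combining (union): only the r=9.5 cylinder is present, so the union is just that shape — area = 255.27 mm². At z = 20.64: the r=9.5 cylinder contributes a regular 8-gon of circumradius 9.5 (area = (8/2)·9.500²·sin(360°/8) = 255.27 mm²); the cube at (4, 12.5) is not intersected at this z (z outside [6.5, 15.5]); Taking the union: only the r=9.5 cylinder is present, so the union is just that shape — area = 255.27 mm². Checking containment: the cross-section at z = 20.64 is a subset of the cross-section at z = 3.12.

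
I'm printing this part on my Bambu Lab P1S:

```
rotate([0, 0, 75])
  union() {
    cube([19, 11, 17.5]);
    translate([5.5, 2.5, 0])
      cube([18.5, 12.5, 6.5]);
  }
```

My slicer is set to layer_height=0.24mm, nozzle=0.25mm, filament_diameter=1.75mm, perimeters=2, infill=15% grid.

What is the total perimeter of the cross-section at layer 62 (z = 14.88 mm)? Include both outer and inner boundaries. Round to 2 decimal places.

At z = 14.88 mm: the 19×11 cube contributes its full rectangle (perimeter 60.00 mm); the cube at (5.5, 2.5) is not intersected at this z (z outside [0, 6.5]); Merging all regions: only the 19×11 cube is present, so the union is just that shape — boundary = 60.00 mm; (rotated 75° about Z; rotation is an isometry so areas/perimeters/island counts are preserved). Overall, the cross-section is a single solid region. Total boundary length (outer) = 60.00 mm.

60.00 mm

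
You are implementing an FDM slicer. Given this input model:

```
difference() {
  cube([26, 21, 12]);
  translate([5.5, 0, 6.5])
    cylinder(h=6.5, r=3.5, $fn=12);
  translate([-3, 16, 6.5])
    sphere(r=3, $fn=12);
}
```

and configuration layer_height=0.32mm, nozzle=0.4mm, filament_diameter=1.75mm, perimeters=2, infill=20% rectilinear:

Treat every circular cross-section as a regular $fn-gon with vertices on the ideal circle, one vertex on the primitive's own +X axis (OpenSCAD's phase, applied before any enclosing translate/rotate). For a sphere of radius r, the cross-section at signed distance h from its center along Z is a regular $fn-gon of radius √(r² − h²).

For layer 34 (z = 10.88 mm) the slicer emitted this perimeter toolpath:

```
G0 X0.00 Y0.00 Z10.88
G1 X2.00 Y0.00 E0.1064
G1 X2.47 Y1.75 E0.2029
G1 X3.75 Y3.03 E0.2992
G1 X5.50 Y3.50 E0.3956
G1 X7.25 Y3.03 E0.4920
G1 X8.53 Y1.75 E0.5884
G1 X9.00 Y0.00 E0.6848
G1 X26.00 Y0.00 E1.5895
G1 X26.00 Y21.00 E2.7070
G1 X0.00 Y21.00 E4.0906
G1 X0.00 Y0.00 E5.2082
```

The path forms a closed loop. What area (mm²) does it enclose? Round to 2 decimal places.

527.63 mm²

Apply the shoelace formula to the sequence of (X, Y) vertices; enclosed area = 527.63 mm².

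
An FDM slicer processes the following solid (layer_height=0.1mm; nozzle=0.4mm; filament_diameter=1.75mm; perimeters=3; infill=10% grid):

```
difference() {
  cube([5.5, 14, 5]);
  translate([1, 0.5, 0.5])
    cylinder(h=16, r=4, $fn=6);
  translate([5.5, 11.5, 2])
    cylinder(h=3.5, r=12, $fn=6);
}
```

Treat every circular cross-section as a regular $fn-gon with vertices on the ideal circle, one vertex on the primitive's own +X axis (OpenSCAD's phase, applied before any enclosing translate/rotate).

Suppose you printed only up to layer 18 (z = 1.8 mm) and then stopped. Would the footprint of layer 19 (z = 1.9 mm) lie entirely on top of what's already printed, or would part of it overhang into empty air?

Compare the two slices. At z = 1.8: the cube is present — its section is the full 5.5×14 rectangle (area 77.00 mm²); the r=4 cylinder at (1, 0.5) contributes a regular 6-gon of circumradius 4 (area = (6/2)·4.000²·sin(360°/6) = 41.57 mm²); the cylinder at (5.5, 11.5) is absent (z outside [2, 5.5]); Subtracting the remaining from the first: starting from the 5.5×14 cube (77.00 mm²), the r=4 cylinder at (1, 0.5) partially overlaps it — only the 16.28 mm² overlap (of its 41.57 mm²) is removed, clipping the outline — area = 60.72 mm². At z = 1.9: the cube is present — its section is the full 5.5×14 rectangle (area 77.00 mm²); the r=4 cylinder at (1, 0.5) contributes a regular 6-gon of circumradius 4 (area = (6/2)·4.000²·sin(360°/6) = 41.57 mm²); the cylinder at (5.5, 11.5) does not reach this height (z outside [2, 5.5]); Subtracting the remaining from the first: starting from the 5.5×14 cube (77.00 mm²), the r=4 cylinder at (1, 0.5) partially overlaps it — only the 16.28 mm² overlap (of its 41.57 mm²) is removed, clipping the outline — area = 60.72 mm². Checking containment: the cross-section at z = 1.9 is a subset of the cross-section at z = 1.8.

entirely on top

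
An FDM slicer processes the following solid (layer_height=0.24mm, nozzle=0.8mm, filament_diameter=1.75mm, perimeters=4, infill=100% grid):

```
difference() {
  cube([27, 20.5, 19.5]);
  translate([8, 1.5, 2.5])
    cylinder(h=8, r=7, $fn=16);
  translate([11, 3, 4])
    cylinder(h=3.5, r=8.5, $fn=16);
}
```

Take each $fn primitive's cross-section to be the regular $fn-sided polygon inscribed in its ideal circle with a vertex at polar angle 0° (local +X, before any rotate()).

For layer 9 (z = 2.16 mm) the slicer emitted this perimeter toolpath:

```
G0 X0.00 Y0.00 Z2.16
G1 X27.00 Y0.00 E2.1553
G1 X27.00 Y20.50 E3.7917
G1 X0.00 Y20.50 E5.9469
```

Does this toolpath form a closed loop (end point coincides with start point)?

Start point (G0): (0.00, 0.00). End point (last G1): the path does not return to the start — open.

no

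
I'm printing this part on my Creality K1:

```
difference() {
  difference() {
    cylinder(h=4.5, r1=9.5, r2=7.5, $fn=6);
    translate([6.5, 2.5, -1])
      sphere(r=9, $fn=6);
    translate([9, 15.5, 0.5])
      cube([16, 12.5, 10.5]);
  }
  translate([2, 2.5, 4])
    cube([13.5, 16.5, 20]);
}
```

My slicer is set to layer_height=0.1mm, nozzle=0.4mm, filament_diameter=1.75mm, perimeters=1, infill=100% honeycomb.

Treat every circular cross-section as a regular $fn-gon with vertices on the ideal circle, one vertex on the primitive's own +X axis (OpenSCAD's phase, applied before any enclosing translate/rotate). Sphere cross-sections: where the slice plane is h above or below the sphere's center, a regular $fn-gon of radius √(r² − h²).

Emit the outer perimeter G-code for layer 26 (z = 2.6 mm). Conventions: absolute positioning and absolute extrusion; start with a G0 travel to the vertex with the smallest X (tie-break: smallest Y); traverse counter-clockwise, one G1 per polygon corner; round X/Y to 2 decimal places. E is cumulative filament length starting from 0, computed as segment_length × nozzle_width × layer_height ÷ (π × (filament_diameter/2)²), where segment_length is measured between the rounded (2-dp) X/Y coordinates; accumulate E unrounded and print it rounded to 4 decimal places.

At z = 2.6 mm: the cone (r1=9.5→r2=7.5) has section circumradius 8.344 here — a regular 6-gon; the sphere at (6.5, 2.5): section is a regular 6-gon, circumradius = √(r²−h²) = √(9²−3.6²) = 8.249; the 16×12.5 cube at (9, 15.5) contributes its full rectangle; After the difference (first − rest): starting from the cone, the r=9 sphere at (6.5, 2.5) partially overlaps it — only the 77.33 mm² overlap (of its 176.77 mm²) is removed, clipping the outline; the 16×12.5 cube at (9, 15.5) misses the remaining region (no effect) — 1 connected region; the cube at (2, 2.5) is not intersected at this z (z outside [4, 24]); Taking the first minus the rest: none of the subtracted shapes is present at this height, so that combined region is unchanged — 1 connected region. The outline is a single polygon with 8 vertices. Extrusion per mm of travel: 0.4 × 0.1 / (π × 0.875²) = 0.016630. Accumulating E over each segment gives final E = 0.8342.

G0 X-8.34 Y0.00 Z2.60
G1 X-4.17 Y-7.23 E0.1388
G1 X4.17 Y-7.23 E0.2775
G1 X5.66 Y-4.64 E0.3272
G1 X2.38 Y-4.64 E0.3817
G1 X-1.75 Y2.50 E0.5189
G1 X0.98 Y7.23 E0.6097
G1 X-4.17 Y7.23 E0.6954
G1 X-8.34 Y0.00 E0.8342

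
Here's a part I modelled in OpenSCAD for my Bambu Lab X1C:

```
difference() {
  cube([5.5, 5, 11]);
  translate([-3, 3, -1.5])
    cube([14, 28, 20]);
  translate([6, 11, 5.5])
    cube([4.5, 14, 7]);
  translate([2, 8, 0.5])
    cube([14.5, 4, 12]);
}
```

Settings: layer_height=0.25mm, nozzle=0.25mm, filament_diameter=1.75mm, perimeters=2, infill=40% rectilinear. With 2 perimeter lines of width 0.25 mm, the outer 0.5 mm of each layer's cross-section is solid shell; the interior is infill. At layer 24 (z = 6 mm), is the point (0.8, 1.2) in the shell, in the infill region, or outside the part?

infill

At z = 6 mm: the 5.5×5 cube contributes its full rectangle; the cube at (-3, 3) is present — its section is the full 14×28 rectangle; the 4.5×14 cube at (6, 11) contributes its full rectangle; the cube at (2, 8) is present — its section is the full 14.5×4 rectangle; Subtracting the remaining from the first: starting from the 5.5×5 cube, the 14×28 cube at (-3, 3) partially overlaps it — only the 11.00 mm² overlap (of its 392.00 mm²) is removed, clipping the outline; the 4.5×14 cube at (6, 11) misses the remaining region (no effect); the 14.5×4 cube at (2, 8) misses the remaining region (no effect) — 1 connected region. Overall, the cross-section is a single solid region. The nearest boundary edge runs (0.00, 0.00)→(0.00, 3.00); distance from the point to it = 0.80 mm. The point is inside the cross-section and 0.80 mm from the nearest boundary — more than the 0.5 mm shell width (2 × 0.25), so it's in the infill interior.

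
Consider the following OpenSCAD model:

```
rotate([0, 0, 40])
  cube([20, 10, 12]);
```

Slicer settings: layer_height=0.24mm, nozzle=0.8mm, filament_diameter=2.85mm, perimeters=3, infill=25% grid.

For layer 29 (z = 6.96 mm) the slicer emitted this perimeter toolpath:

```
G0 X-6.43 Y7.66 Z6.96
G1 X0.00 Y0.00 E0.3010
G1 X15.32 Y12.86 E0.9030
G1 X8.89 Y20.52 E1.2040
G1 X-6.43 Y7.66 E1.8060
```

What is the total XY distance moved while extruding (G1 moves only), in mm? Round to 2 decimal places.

Sum the Euclidean lengths of each G1 segment: total = 60.01 mm.

60.01 mm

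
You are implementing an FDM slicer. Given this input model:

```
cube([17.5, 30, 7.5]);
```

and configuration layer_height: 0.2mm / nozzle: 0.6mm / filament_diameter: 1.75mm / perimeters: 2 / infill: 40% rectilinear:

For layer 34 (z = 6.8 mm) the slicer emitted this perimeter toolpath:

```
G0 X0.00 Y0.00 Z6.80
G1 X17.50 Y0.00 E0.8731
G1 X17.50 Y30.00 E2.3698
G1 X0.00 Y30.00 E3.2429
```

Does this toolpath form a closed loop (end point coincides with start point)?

no

Start point (G0): (0.00, 0.00). End point (last G1): the path does not return to the start — open.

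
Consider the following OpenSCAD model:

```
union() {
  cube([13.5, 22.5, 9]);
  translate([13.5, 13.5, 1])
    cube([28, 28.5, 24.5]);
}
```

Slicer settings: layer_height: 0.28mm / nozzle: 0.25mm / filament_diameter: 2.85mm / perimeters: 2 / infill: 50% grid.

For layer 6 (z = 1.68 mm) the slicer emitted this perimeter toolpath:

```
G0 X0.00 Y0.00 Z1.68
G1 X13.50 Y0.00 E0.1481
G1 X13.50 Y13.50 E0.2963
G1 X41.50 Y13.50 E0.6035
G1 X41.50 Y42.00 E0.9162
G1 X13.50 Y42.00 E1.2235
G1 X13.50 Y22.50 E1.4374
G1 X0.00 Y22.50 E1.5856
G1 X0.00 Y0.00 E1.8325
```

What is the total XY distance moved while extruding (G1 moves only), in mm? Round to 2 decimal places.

167.00 mm

Sum the Euclidean lengths of each G1 segment: total = 167.00 mm.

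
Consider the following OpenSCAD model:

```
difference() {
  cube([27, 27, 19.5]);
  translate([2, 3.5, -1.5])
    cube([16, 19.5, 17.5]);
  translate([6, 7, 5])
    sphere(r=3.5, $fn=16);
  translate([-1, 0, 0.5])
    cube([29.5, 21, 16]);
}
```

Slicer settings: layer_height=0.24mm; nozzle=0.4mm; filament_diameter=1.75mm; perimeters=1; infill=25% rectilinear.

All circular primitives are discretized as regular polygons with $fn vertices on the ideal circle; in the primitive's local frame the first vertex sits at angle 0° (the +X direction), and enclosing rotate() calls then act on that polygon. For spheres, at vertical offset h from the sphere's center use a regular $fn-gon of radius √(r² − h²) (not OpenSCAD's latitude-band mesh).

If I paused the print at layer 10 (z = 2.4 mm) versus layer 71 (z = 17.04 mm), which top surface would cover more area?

layer 71 (z = 17.04 mm)

Layer 10 (z = 2.4): the cube (footprint 27×27) is included at this height (area 729.00 mm²); the cube at (2, 3.5) is present — its section is the full 16×19.5 rectangle (area 312.00 mm²); the r=3.5 sphere at (6, 7) slices to a regular 16-gon of circumradius 2.343 (√(r²−h²) with h=2.6 from center) (area = (16/2)·2.343²·sin(360°/16) = 16.81 mm²); the cube at (-1, 0) is present — its section is the full 29.5×21 rectangle (area 619.50 mm²); Taking the first minus the rest: starting from the 27×27 cube (729.00 mm²), the 16×19.5 cube at (2, 3.5) lies wholly inside it (removes its full 312.00 mm² and its 71.00 mm outline becomes a hole wall); the r=3.5 sphere at (6, 7) misses the remaining region (no effect); the 29.5×21 cube at (-1, 0) partially overlaps it — only the 287.00 mm² overlap (of its 619.50 mm²) is removed, clipping the outline — area = 130.00 mm². So its area = 130.00 mm². Layer 71 (z = 17.04): the cube is present — its section is the full 27×27 rectangle (area 729.00 mm²); the cube at (2, 3.5) does not reach this height (z outside [-1.5, 16]); the sphere at (6, 7) is not intersected at this z (|z−center|=12.040 > r=3.5); the cube at (-1, 0) is absent (z outside [0.5, 16.5]); Subtracting the remaining from the first: none of the subtracted shapes is present at this height, so the 27×27 cube is unchanged — area = 729.00 mm². So its area = 729.00 mm². Layer 71 is larger (729.00 vs 130.00 mm²).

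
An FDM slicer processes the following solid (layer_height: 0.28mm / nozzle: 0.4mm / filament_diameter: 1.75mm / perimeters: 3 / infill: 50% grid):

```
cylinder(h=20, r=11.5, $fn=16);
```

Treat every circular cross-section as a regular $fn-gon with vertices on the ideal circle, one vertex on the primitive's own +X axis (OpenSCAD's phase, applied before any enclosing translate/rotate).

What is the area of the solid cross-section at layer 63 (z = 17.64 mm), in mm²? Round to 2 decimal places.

At z = 17.64 mm: the r=11.5 cylinder gives a regular 16-gon of circumradius 11.5 (constant along its height) (area = (16/2)·11.500²·sin(360°/16) = 404.88 mm²). Overall, the cross-section is a single solid region. Net area = 404.88 mm².

404.88 mm²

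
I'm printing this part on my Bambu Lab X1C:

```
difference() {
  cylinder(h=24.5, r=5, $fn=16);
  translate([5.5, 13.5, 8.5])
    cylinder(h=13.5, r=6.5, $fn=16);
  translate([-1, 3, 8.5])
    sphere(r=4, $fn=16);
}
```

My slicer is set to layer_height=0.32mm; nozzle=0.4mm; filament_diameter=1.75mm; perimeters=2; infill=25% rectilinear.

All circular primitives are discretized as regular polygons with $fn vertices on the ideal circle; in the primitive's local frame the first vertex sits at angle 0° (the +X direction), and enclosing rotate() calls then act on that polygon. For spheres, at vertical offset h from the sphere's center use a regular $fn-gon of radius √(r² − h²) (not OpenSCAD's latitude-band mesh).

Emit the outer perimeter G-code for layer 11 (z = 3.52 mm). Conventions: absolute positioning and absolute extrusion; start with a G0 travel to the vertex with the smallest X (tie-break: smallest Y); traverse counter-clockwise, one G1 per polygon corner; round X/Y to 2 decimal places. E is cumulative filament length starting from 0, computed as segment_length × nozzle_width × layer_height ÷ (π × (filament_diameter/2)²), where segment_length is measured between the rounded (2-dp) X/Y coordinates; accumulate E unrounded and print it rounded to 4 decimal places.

G0 X-5.00 Y0.00 Z3.52
G1 X-4.62 Y-1.91 E0.1036
G1 X-3.54 Y-3.54 E0.2077
G1 X-1.91 Y-4.62 E0.3117
G1 X0.00 Y-5.00 E0.4154
G1 X1.91 Y-4.62 E0.5190
G1 X3.54 Y-3.54 E0.6231
G1 X4.62 Y-1.91 E0.7271
G1 X5.00 Y0.00 E0.8308
G1 X4.62 Y1.91 E0.9344
G1 X3.54 Y3.54 E1.0385
G1 X1.91 Y4.62 E1.1425
G1 X0.00 Y5.00 E1.2461
G1 X-1.91 Y4.62 E1.3498
G1 X-3.54 Y3.54 E1.4538
G1 X-4.62 Y1.91 E1.5579
G1 X-5.00 Y0.00 E1.6615

At z = 3.52 mm: the r=5 cylinder gives a regular 16-gon of circumradius 5 (constant along its height); the cylinder at (5.5, 13.5) does not reach this height (z outside [8.5, 22]); the sphere at (-1, 3) does not reach this height (|z−center|=4.980 > r=4); Subtracting the remaining from the first: none of the subtracted shapes is present at this height, so the r=5 cylinder is unchanged — 1 connected region. The outline is a single polygon with 16 vertices. Extrusion per mm of travel: 0.4 × 0.32 / (π × 0.875²) = 0.053216. Accumulating E over each segment gives final E = 1.6615.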